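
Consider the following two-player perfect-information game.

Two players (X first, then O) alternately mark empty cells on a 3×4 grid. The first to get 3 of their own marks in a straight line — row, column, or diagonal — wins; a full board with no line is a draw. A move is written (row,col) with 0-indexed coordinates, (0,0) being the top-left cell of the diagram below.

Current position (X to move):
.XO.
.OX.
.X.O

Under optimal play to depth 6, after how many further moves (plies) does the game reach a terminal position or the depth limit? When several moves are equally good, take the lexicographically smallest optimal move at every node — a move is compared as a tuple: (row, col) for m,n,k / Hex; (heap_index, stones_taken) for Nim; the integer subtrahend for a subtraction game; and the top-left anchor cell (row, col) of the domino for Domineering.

PV length from [.XO./.OX./.X.O]: 1 ply

ply 1, X at .XO./.OX./.X.O | (0,0)=-1→XXO./.OX./.X.O; (0,3)=+1→.XOX/.OX./.X.O*; (1,0)=-1→.XO./XOX./.X.O; (1,3)=-1→.XO./.OXX/.X.O; (2,0)=+1→.XO./.OX./XX.O; (2,2)=-1→.XO./.OX./.XXO
ply 2: .XOX/.OX./.X.O is terminal -1 (O); from .XO./.OX./.X.O depth 6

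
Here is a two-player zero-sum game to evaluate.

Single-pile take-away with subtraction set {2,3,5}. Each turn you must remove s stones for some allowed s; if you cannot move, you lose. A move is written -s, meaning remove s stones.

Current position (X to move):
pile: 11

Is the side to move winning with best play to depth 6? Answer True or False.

ply 1, X at 11 | -2=-1→9; -3=+1→8*; -5=-1→6
ply 2, O at 8 | -2=-1→6*; -3=-1→5; -5=-1→3
ply 3, X at 6 | -2=-1→4; -3=-1→3; -5=+1→1*
ply 4: 1 is terminal -1 (O); from 11 depth 6

X winning at [11]: True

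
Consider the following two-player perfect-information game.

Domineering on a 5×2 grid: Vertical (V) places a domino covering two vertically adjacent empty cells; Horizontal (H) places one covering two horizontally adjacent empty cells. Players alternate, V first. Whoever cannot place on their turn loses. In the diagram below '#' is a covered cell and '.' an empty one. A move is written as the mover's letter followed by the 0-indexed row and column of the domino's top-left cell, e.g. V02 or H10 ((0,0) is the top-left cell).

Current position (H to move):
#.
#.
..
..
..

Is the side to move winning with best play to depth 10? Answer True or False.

ply 1, H at #./#./../../.. | H20=-1→#./#./##/../..; H30=+1→#./#./../##/..*; H40=-1→#./#./../../##
ply 2, V at #./#./../##/.. | V01=-1→##/##/../##/..*; V11=-1→#./##/.#/##/..
ply 3, H at ##/##/../##/.. | H20=+1→##/##/##/##/..*; H40=+1→##/##/../##/##
ply 4: ##/##/##/##/.. is terminal -1 (V); from #./#./../../.. depth 10

H winning at [#./#./../../..]: True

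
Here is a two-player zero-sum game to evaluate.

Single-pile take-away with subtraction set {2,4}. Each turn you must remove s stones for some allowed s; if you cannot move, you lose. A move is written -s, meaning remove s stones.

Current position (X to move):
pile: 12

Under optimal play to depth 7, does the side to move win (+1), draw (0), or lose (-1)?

[12] X move#1: -2:-1/10*, -4:-1/8
[10] O move#2: -2:-1/8, -4:+1/6*
[6] X move#3: -2:-1/4*, -4:-1/2
[4] O move#4: -2:-1/2, -4:+1/0*
[0] end (terminal -1, X#5); searched 12 to 7

value(12, X) = -1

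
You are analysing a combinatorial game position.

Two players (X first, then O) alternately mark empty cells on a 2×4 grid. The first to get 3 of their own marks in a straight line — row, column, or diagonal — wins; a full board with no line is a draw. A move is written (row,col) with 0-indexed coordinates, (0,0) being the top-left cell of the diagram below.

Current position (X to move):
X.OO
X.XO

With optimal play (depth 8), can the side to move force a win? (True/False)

[X.OO/X.XO] X move#1: (0,1):+0/XXOO/X.XO, (1,1):+1/X.OO/XXXO*
[X.OO/XXXO] end (terminal -1, O#2); searched X.OO/X.XO to 8

X winning at [X.OO/X.XO]: True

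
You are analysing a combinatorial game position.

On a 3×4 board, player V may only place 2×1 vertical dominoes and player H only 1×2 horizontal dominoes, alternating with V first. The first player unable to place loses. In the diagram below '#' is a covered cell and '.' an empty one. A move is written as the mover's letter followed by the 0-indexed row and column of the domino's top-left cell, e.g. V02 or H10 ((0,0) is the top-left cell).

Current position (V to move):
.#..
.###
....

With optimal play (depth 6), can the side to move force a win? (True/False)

p1 V@[.#../.###/....]: V00[##../####/....]-1* V10[.#../####/#...]-1
p2 H@[##../####/....]: H02[####/####/....]+1* H20[##../####/##..]+1 H21[##../####/.##.]+1 H22[##../####/..##]+1
p3 V@[####/####/....] terminal -1; root [.#../.###/....] d6

V winning at [.#../.###/....]: False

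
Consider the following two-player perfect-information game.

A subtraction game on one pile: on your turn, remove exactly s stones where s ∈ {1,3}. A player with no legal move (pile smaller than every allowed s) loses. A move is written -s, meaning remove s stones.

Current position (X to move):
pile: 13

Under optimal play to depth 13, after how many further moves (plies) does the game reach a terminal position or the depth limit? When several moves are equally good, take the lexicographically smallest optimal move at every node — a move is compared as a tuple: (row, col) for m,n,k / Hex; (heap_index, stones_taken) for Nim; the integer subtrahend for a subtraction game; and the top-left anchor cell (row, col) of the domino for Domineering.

PV length from [13]: 13 plies

ply 1, X at 13 | -1=+1→12*; -3=+1→10
ply 2, O at 12 | -1=-1→11*; -3=-1→9
ply 3, X at 11 | -1=+1→10*; -3=+1→8
ply 4, O at 10 | -1=-1→9*; -3=-1→7
ply 5, X at 9 | -1=+1→8*; -3=+1→6
ply 6, O at 8 | -1=-1→7*; -3=-1→5
ply 7, X at 7 | -1=+1→6*; -3=+1→4
ply 8, O at 6 | -1=-1→5*; -3=-1→3
ply 9, X at 5 | -1=+1→4*; -3=+1→2
ply 10, O at 4 | -1=-1→3*; -3=-1→1
ply 11, X at 3 | -1=+1→2*; -3=+1→0
ply 12, O at 2 | -1=-1→1*
ply 13, X at 1 | -1=+1→0*
ply 14: 0 is terminal -1 (O); from 13 depth 13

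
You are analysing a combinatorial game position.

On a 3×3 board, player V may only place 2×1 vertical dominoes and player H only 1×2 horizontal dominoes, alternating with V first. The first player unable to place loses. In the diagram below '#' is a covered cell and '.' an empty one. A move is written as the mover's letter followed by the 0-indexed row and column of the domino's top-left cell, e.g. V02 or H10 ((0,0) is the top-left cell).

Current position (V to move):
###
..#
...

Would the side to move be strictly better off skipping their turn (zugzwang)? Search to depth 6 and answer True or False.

ply 1, V at ###/..#/... | V10=-1→###/#.#/#..; V11=+1→###/.##/.#.*
ply 2: ###/.##/.#. is terminal -1 (H); from ###/..#/... depth 6
suppose V passes — search the same position with H to move:
pass> ply 1, H at ###/..#/... | H10=+1→###/###/...*; H20=+1→###/..#/##.; H21=-1→###/..#/.##
pass> ply 2: ###/###/... is terminal -1 (V); from ###/..#/... depth 6
for V: play +1, pass -1

zugzwang(###/..#/..., V) = False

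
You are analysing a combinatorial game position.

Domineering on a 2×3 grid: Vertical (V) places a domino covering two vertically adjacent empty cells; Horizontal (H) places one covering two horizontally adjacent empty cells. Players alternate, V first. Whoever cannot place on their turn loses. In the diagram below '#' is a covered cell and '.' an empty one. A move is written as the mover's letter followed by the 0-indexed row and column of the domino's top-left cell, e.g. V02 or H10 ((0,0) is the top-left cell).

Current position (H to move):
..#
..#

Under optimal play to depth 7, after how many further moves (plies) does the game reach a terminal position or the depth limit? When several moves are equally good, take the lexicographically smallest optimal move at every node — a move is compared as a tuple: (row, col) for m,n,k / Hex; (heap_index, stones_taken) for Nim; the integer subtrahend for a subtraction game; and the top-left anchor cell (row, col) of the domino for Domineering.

PV length from [..#/..#]: 1 ply

ply 1, H at ..#/..# | H00=+1→###/..#*; H10=+1→..#/###
ply 2: ###/..# is terminal -1 (V); from ..#/..# depth 7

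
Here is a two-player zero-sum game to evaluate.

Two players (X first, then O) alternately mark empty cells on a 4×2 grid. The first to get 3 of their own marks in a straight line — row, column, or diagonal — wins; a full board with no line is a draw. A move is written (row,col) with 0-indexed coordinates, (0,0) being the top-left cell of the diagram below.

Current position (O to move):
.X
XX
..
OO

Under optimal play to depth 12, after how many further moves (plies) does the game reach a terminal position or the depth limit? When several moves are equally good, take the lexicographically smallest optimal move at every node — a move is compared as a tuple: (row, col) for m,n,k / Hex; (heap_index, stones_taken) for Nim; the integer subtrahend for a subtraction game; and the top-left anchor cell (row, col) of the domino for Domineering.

PV length from [.X/XX/../OO]: 3 plies

[.X/XX/../OO] O move#1: (0,0):-1/OX/XX/../OO, (2,0):-1/.X/XX/O./OO, (2,1):+0/.X/XX/.O/OO*
[.X/XX/.O/OO] X move#2: (0,0):+0/XX/XX/.O/OO*, (2,0):+0/.X/XX/XO/OO
[XX/XX/.O/OO] O move#3: (2,0):+0/XX/XX/OO/OO*
[XX/XX/OO/OO] end (terminal +0, X#4); searched .X/XX/../OO to 12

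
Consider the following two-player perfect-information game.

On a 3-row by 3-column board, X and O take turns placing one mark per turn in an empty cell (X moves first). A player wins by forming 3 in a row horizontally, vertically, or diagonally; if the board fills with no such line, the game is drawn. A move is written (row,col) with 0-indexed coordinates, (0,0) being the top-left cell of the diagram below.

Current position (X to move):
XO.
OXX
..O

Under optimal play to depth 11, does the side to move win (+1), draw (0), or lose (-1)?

value(XO./OXX/..O, X) = 0

[XO./OXX/..O] X move#1: (0,2):+0/XOX/OXX/..O*, (2,0):+0/XO./OXX/X.O, (2,1):+0/XO./OXX/.XO
[XOX/OXX/..O] O move#2: (2,0):+0/XOX/OXX/O.O*, (2,1):-1/XOX/OXX/.OO
[XOX/OXX/O.O] X move#3: (2,1):+0/XOX/OXX/OXO*
[XOX/OXX/OXO] end (terminal +0, O#4); searched XO./OXX/..O to 11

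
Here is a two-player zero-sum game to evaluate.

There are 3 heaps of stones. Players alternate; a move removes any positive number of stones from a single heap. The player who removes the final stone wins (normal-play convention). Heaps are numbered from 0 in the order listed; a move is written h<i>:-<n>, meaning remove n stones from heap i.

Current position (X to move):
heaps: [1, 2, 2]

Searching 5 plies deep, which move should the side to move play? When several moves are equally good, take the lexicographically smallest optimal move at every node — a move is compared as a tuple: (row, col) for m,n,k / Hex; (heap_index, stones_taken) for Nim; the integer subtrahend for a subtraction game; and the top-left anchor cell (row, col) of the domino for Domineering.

X's best at [(1,2,2)]: h0:-1

[(1,2,2)] X move#1: h0:-1:+1/(0,2,2)*, h1:-1:-1/(1,1,2), h1:-2:-1/(1,0,2), h2:-1:-1/(1,2,1), h2:-2:-1/(1,2,0)
[(0,2,2)] O move#2: h1:-1:-1/(0,1,2)*, h1:-2:-1/(0,0,2), h2:-1:-1/(0,2,1), h2:-2:-1/(0,2,0)
[(0,1,2)] X move#3: h1:-1:-1/(0,0,2), h2:-1:+1/(0,1,1)*, h2:-2:-1/(0,1,0)
[(0,1,1)] O move#4: h1:-1:-1/(0,0,1)*, h2:-1:-1/(0,1,0)
[(0,0,1)] X move#5: h2:-1:+1/(0,0,0)*
[(0,0,0)] end (terminal -1, O#6); searched (1,2,2) to 5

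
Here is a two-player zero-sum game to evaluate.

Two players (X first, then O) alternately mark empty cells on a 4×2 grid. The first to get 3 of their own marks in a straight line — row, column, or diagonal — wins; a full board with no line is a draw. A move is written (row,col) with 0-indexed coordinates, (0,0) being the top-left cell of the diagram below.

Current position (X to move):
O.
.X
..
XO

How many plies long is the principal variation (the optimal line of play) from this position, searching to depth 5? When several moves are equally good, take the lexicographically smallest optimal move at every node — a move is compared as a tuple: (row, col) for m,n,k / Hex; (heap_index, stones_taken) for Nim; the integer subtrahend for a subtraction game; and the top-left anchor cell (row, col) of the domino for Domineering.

PV length from [O./.X/../XO]: 4 plies

ply 1, X at O./.X/../XO | (0,1)=+0→OX/.X/../XO*; (1,0)=+0→O./XX/../XO; (2,0)=+0→O./.X/X./XO; (2,1)=+0→O./.X/.X/XO
ply 2, O at OX/.X/../XO | (1,0)=-1→OX/OX/../XO; (2,0)=-1→OX/.X/O./XO; (2,1)=+0→OX/.X/.O/XO*
ply 3, X at OX/.X/.O/XO | (1,0)=+0→OX/XX/.O/XO*; (2,0)=+0→OX/.X/XO/XO
ply 4, O at OX/XX/.O/XO | (2,0)=+0→OX/XX/OO/XO*
ply 5: OX/XX/OO/XO is terminal +0 (X); from O./.X/../XO depth 5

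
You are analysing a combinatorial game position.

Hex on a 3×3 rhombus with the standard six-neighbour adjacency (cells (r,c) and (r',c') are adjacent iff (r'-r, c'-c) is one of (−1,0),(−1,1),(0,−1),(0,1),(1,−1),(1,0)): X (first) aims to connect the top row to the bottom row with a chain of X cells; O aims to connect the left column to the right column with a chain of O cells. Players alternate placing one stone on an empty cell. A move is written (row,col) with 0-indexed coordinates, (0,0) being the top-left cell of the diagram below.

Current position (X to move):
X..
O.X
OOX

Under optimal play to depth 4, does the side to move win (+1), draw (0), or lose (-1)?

value(X../O.X/OOX, X) = +1

ply 1, X at X../O.X/OOX | (0,1)=+1→XX./O.X/OOX*; (0,2)=+1→X.X/O.X/OOX; (1,1)=+1→X../OXX/OOX
ply 2, O at XX./O.X/OOX | (0,2)=-1→XXO/O.X/OOX*; (1,1)=-1→XX./OOX/OOX
ply 3, X at XXO/O.X/OOX | (1,1)=+1→XXO/OXX/OOX*
ply 4: XXO/OXX/OOX is terminal -1 (O); from X../O.X/OOX depth 4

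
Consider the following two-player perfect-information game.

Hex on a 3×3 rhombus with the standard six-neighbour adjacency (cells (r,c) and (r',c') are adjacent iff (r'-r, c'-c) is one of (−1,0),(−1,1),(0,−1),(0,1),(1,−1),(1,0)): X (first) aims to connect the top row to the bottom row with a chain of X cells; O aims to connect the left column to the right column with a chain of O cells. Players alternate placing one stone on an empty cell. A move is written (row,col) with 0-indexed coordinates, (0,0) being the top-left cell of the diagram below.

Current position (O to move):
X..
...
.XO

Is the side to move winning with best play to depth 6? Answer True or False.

p1 O@[X../.../.XO]: (0,1)[XO./.../.XO]-1 (0,2)[X.O/.../.XO]-1 (1,0)[X../O../.XO]-1 (1,1)[X../.O./.XO]+1* (1,2)[X../..O/.XO]-1 (2,0)[X../.../OXO]-1
p2 X@[X../.O./.XO]: (0,1)[XX./.O./.XO]-1* (0,2)[X.X/.O./.XO]-1 (1,0)[X../XO./.XO]-1 (1,2)[X../.OX/.XO]-1 (2,0)[X../.O./XXO]-1
p3 O@[XX./.O./.XO]: (0,2)[XXO/.O./.XO]+1* (1,0)[XX./OO./.XO]+1 (1,2)[XX./.OO/.XO]+1 (2,0)[XX./.O./OXO]+1
p4 X@[XXO/.O./.XO]: (1,0)[XXO/XO./.XO]-1* (1,2)[XXO/.OX/.XO]-1 (2,0)[XXO/.O./XXO]-1
p5 O@[XXO/XO./.XO]: (1,2)[XXO/XOO/.XO]-1 (2,0)[XXO/XO./OXO]+1*
p6 X@[XXO/XO./OXO] terminal -1; root [X../.../.XO] d6

O winning at [X../.../.XO]: True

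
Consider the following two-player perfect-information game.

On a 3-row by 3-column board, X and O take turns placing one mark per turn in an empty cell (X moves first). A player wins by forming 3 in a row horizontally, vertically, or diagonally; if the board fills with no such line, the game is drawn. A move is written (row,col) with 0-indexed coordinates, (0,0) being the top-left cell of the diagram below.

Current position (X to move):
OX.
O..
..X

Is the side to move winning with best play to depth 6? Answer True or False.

X winning at [OX./O../..X]: True

[OX./O../..X] X move#1: (0,2):-1/OXX/O../..X, (1,1):-1/OX./OX./..X, (1,2):-1/OX./O.X/..X, (2,0):+1/OX./O../X.X*, (2,1):-1/OX./O../.XX
[OX./O../X.X] O move#2: (0,2):-1/OXO/O../X.X*, (1,1):-1/OX./OO./X.X, (1,2):-1/OX./O.O/X.X, (2,1):-1/OX./O../XOX
[OXO/O../X.X] X move#3: (1,1):+0/OXO/OX./X.X, (1,2):+0/OXO/O.X/X.X, (2,1):+1/OXO/O../XXX*
[OXO/O../XXX] end (terminal -1, O#4); searched OX./O../..X to 6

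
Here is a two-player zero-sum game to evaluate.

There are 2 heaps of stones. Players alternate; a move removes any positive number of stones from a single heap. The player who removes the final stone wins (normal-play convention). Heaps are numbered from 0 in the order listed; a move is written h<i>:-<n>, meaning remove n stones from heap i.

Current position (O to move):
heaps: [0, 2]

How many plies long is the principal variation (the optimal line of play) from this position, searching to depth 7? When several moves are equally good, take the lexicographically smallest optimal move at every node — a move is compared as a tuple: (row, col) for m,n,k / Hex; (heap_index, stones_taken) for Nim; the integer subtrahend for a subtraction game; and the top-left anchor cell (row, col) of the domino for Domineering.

ply 1, O at (0,2) | h1:-1=-1→(0,1); h1:-2=+1→(0,0)*
ply 2: (0,0) is terminal -1 (X); from (0,2) depth 7

PV length from [(0,2)]: 1 ply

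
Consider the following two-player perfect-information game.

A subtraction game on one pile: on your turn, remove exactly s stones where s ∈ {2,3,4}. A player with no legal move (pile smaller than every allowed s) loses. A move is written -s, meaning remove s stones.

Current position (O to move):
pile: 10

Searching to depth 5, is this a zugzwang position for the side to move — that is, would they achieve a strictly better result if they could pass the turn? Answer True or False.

zugzwang(10, O) = False

[10] O move#1: -2:-1/8, -3:+1/7*, -4:+1/6
[7] X move#2: -2:-1/5*, -3:-1/4, -4:-1/3
[5] O move#3: -2:-1/3, -3:-1/2, -4:+1/1*
[1] end (terminal -1, X#4); searched 10 to 5
suppose O passes — search the same position with X to move:
pass> [10] X move#1: -2:-1/8, -3:+1/7*, -4:+1/6
pass> [7] O move#2: -2:-1/5*, -3:-1/4, -4:-1/3
pass> [5] X move#3: -2:-1/3, -3:-1/2, -4:+1/1*
pass> [1] end (terminal -1, O#4); searched 10 to 5
for O: play +1, pass -1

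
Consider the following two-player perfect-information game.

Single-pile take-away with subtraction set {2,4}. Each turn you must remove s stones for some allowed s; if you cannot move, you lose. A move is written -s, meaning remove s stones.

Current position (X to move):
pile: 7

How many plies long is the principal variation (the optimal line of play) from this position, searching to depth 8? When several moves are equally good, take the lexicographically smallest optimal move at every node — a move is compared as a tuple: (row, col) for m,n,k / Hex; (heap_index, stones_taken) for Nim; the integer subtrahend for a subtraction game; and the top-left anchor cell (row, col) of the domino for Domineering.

ply 1, X at 7 | -2=-1→5*; -4=-1→3
ply 2, O at 5 | -2=-1→3; -4=+1→1*
ply 3: 1 is terminal -1 (X); from 7 depth 8

PV length from [7]: 2 plies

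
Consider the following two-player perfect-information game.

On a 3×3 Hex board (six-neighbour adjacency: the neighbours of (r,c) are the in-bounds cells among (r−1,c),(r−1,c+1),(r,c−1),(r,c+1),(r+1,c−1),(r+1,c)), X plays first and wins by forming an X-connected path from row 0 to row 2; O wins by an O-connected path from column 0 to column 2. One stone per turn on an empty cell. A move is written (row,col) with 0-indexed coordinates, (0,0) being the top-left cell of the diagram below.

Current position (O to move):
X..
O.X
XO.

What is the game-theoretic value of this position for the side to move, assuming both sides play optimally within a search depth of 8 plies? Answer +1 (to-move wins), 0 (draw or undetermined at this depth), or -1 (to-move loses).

value(X../O.X/XO., O) = +1

[X../O.X/XO.] O move#1: (0,1):-1/XO./O.X/XO., (0,2):+1/X.O/O.X/XO.*, (1,1):+1/X../OOX/XO., (2,2):-1/X../O.X/XOO
[X.O/O.X/XO.] X move#2: (0,1):-1/XXO/O.X/XO.*, (1,1):-1/X.O/OXX/XO., (2,2):-1/X.O/O.X/XOX
[XXO/O.X/XO.] O move#3: (1,1):+1/XXO/OOX/XO.*, (2,2):-1/XXO/O.X/XOO
[XXO/OOX/XO.] end (terminal -1, X#4); searched X../O.X/XO. to 8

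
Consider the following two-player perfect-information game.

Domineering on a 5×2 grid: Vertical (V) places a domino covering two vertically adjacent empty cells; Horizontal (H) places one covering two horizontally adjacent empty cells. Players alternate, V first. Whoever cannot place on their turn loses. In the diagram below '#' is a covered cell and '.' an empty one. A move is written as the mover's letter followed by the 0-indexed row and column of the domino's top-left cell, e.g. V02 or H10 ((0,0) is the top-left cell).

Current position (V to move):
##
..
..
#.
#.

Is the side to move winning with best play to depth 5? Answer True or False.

V winning at [##/../../#./#.]: True

ply 1, V at ##/../../#./#. | V10=+1→##/#./#./#./#.*; V11=+1→##/.#/.#/#./#.; V21=-1→##/../.#/##/#.; V31=-1→##/../../##/##
ply 2: ##/#./#./#./#. is terminal -1 (H); from ##/../../#./#. depth 5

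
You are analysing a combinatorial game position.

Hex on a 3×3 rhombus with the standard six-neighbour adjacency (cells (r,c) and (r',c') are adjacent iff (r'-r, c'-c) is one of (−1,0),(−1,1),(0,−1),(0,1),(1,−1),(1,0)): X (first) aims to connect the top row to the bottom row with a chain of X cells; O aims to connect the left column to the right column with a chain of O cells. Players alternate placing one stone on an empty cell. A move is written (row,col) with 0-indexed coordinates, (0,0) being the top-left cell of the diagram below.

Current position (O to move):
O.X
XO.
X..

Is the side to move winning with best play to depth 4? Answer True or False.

O winning at [O.X/XO./X..]: False

[O.X/XO./X..] O move#1: (0,1):-1/OOX/XO./X..*, (1,2):-1/O.X/XOO/X.., (2,1):-1/O.X/XO./XO., (2,2):-1/O.X/XO./X.O
[OOX/XO./X..] X move#2: (1,2):+1/OOX/XOX/X..*, (2,1):-1/OOX/XO./XX., (2,2):-1/OOX/XO./X.X
[OOX/XOX/X..] O move#3: (2,1):-1/OOX/XOX/XO.*, (2,2):-1/OOX/XOX/X.O
[OOX/XOX/XO.] X move#4: (2,2):+1/OOX/XOX/XOX*
[OOX/XOX/XOX] end (terminal -1, O#5); searched O.X/XO./X.. to 4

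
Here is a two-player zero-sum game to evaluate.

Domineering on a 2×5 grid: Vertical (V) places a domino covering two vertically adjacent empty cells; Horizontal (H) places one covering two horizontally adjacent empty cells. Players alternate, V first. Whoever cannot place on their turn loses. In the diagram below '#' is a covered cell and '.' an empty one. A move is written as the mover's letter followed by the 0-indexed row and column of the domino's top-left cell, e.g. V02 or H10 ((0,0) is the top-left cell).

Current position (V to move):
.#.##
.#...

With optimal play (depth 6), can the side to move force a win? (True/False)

V winning at [.#.##/.#...]: True

[.#.##/.#...] V move#1: V00:-1/##.##/##..., V02:+1/.####/.##..*
[.####/.##..] H move#2: H13:-1/.####/.####*
[.####/.####] V move#3: V00:+1/#####/#####*
[#####/#####] end (terminal -1, H#4); searched .#.##/.#... to 6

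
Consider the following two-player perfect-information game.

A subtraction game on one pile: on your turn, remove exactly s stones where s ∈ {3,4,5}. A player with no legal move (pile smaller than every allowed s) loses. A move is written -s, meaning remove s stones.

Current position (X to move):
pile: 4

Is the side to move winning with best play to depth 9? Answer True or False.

ply 1, X at 4 | -3=+1→1*; -4=+1→0
ply 2: 1 is terminal -1 (O); from 4 depth 9

X winning at [4]: True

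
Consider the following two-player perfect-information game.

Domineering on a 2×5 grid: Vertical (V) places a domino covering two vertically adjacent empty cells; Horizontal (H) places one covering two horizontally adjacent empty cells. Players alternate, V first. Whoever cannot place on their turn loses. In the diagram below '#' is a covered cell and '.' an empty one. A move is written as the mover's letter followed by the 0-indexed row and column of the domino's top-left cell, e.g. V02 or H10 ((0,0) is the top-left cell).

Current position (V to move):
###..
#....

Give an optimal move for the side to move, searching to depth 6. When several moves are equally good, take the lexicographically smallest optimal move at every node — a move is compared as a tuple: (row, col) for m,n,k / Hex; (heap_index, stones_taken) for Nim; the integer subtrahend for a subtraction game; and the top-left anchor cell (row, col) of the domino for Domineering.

[###../#....] V move#1: V03:+1/####./#..#.*, V04:-1/###.#/#...#
[####./#..#.] H move#2: H11:-1/####./####.*
[####./####.] V move#3: V04:+1/#####/#####*
[#####/#####] end (terminal -1, H#4); searched ###../#.... to 6

V's best at [###../#....]: V03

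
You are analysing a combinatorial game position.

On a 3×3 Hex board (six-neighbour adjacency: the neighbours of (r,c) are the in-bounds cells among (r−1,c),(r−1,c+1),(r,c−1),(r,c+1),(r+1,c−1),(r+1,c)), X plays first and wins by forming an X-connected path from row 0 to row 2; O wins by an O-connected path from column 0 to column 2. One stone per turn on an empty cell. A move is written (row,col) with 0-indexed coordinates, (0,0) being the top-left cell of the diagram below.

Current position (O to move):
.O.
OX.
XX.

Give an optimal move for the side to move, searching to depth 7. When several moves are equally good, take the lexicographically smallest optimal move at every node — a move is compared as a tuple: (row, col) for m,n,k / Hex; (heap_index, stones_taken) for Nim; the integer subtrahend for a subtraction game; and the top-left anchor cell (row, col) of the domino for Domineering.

O's best at [.O./OX./XX.]: (0,2)

p1 O@[.O./OX./XX.]: (0,0)[OO./OX./XX.]-1 (0,2)[.OO/OX./XX.]+1* (1,2)[.O./OXO/XX.]-1 (2,2)[.O./OX./XXO]-1
p2 X@[.OO/OX./XX.] terminal -1; root [.O./OX./XX.] d7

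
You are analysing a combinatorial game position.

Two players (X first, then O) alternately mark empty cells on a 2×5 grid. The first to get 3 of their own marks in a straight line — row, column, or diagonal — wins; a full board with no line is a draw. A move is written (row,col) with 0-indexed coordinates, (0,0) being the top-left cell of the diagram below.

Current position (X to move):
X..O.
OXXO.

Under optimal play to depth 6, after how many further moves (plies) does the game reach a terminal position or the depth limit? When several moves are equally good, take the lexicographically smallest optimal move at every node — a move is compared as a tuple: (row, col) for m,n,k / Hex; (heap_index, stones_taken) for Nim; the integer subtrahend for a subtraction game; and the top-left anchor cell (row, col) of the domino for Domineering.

PV length from [X..O./OXXO.]: 4 plies

ply 1, X at X..O./OXXO. | (0,1)=+0→XX.O./OXXO.*; (0,2)=+0→X.XO./OXXO.; (0,4)=+0→X..OX/OXXO.; (1,4)=-1→X..O./OXXOX
ply 2, O at XX.O./OXXO. | (0,2)=+0→XXOO./OXXO.*; (0,4)=-1→XX.OO/OXXO.; (1,4)=-1→XX.O./OXXOO
ply 3, X at XXOO./OXXO. | (0,4)=+0→XXOOX/OXXO.*; (1,4)=-1→XXOO./OXXOX
ply 4, O at XXOOX/OXXO. | (1,4)=+0→XXOOX/OXXOO*
ply 5: XXOOX/OXXOO is terminal +0 (X); from X..O./OXXO. depth 6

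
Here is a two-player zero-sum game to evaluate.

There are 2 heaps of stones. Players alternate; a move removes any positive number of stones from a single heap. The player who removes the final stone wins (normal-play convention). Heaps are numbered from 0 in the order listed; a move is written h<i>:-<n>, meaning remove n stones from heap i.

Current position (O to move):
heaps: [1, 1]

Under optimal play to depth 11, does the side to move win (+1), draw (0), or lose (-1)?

value((1,1), O) = -1

[(1,1)] O move#1: h0:-1:-1/(0,1)*, h1:-1:-1/(1,0)
[(0,1)] X move#2: h1:-1:+1/(0,0)*
[(0,0)] end (terminal -1, O#3); searched (1,1) to 11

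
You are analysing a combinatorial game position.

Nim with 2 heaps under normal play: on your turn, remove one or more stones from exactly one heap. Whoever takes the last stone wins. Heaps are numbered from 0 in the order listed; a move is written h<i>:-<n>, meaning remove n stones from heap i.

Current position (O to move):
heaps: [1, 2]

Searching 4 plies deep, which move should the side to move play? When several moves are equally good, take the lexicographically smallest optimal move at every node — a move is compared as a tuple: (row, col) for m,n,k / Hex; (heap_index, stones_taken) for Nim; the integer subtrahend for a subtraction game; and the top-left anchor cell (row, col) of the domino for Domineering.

O's best at [(1,2)]: h1:-1

[(1,2)] O move#1: h0:-1:-1/(0,2), h1:-1:+1/(1,1)*, h1:-2:-1/(1,0)
[(1,1)] X move#2: h0:-1:-1/(0,1)*, h1:-1:-1/(1,0)
[(0,1)] O move#3: h1:-1:+1/(0,0)*
[(0,0)] end (terminal -1, X#4); searched (1,2) to 4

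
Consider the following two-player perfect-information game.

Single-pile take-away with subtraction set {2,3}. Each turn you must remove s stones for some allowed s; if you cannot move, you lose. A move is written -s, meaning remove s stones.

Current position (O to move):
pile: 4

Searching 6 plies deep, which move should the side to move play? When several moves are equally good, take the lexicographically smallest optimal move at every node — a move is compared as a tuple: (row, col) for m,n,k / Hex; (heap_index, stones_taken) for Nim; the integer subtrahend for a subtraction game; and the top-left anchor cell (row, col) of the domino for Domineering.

ply 1, O at 4 | -2=-1→2; -3=+1→1*
ply 2: 1 is terminal -1 (X); from 4 depth 6

O's best at [4]: -3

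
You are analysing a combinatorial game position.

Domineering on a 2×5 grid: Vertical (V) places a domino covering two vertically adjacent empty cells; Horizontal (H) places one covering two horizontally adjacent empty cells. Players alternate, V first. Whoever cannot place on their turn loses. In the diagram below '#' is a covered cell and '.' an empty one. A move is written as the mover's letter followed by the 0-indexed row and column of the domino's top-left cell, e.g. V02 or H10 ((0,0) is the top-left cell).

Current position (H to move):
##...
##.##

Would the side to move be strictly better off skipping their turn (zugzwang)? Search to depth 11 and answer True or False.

zugzwang(##.../##.##, H) = False

p1 H@[##.../##.##]: H02[####./##.##]+1* H03[##.##/##.##]-1
p2 V@[####./##.##] terminal -1; root [##.../##.##] d11
pass branch (V moves first from the same position):
  | p1 V@[##.../##.##]: V02[###../#####]-1*
  | p2 H@[###../#####]: H03[#####/#####]+1*
  | p3 V@[#####/#####] terminal -1; root [##.../##.##] d11
H moving scores +1; H passing scores +1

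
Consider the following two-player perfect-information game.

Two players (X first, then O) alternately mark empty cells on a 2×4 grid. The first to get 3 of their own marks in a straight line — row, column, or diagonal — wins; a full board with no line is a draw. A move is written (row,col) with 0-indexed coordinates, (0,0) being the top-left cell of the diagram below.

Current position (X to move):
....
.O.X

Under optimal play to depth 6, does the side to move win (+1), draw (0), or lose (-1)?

p1 X@[..../.O.X]: (0,0)[X.../.O.X]+0* (0,1)[.X../.O.X]+0 (0,2)[..X./.O.X]+0 (0,3)[...X/.O.X]+0 (1,0)[..../XO.X]+0 (1,2)[..../.OXX]+0
p2 O@[X.../.O.X]: (0,1)[XO../.O.X]+0* (0,2)[X.O./.O.X]+0 (0,3)[X..O/.O.X]+0 (1,0)[X.../OO.X]+0 (1,2)[X.../.OOX]+0
p3 X@[XO../.O.X]: (0,2)[XOX./.O.X]+0* (0,3)[XO.X/.O.X]+0 (1,0)[XO../XO.X]+0 (1,2)[XO../.OXX]+0
p4 O@[XOX./.O.X]: (0,3)[XOXO/.O.X]+0* (1,0)[XOX./OO.X]+0 (1,2)[XOX./.OOX]+0
p5 X@[XOXO/.O.X]: (1,0)[XOXO/XO.X]+0* (1,2)[XOXO/.OXX]+0
p6 O@[XOXO/XO.X]: (1,2)[XOXO/XOOX]+0*
p7 X@[XOXO/XOOX] terminal +0; root [..../.O.X] d6

value(..../.O.X, X) = 0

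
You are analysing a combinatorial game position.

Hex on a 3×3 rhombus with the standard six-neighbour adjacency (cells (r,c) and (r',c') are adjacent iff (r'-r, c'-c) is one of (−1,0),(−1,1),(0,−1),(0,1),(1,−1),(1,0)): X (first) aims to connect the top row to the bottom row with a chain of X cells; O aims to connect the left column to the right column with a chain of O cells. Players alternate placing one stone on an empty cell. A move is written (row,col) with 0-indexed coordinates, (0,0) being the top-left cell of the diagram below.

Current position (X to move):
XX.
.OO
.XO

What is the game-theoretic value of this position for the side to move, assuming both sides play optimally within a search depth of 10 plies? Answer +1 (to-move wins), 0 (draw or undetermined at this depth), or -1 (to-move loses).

value(XX./.OO/.XO, X) = -1

ply 1, X at XX./.OO/.XO | (0,2)=-1→XXX/.OO/.XO*; (1,0)=-1→XX./XOO/.XO; (2,0)=-1→XX./.OO/XXO
ply 2, O at XXX/.OO/.XO | (1,0)=+1→XXX/OOO/.XO*; (2,0)=+1→XXX/.OO/OXO
ply 3: XXX/OOO/.XO is terminal -1 (X); from XX./.OO/.XO depth 10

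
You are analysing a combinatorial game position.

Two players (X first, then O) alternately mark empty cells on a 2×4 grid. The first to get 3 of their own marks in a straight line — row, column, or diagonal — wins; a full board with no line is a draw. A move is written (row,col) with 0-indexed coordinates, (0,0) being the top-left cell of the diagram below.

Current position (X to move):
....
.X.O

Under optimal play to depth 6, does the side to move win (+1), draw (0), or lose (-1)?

[..../.X.O] X move#1: (0,0):+0/X.../.X.O*, (0,1):+0/.X../.X.O, (0,2):+0/..X./.X.O, (0,3):+0/...X/.X.O, (1,0):+0/..../XX.O, (1,2):+0/..../.XXO
[X.../.X.O] O move#2: (0,1):+0/XO../.X.O*, (0,2):+0/X.O./.X.O, (0,3):+0/X..O/.X.O, (1,0):+0/X.../OX.O, (1,2):+0/X.../.XOO
[XO../.X.O] X move#3: (0,2):+0/XOX./.X.O*, (0,3):+0/XO.X/.X.O, (1,0):+0/XO../XX.O, (1,2):+0/XO../.XXO
[XOX./.X.O] O move#4: (0,3):+0/XOXO/.X.O*, (1,0):+0/XOX./OX.O, (1,2):+0/XOX./.XOO
[XOXO/.X.O] X move#5: (1,0):+0/XOXO/XX.O*, (1,2):+0/XOXO/.XXO
[XOXO/XX.O] O move#6: (1,2):+0/XOXO/XXOO*
[XOXO/XXOO] end (terminal +0, X#7); searched ..../.X.O to 6

value(..../.X.O, X) = 0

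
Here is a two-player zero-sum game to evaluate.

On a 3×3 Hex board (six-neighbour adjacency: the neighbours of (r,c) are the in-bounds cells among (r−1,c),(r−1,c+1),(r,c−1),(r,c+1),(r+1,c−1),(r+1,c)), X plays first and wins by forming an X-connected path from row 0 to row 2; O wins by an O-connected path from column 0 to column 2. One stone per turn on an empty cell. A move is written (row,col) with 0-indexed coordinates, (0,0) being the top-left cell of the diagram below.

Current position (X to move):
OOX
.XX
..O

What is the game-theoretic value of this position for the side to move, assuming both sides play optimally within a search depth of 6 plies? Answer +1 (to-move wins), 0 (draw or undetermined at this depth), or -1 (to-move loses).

p1 X@[OOX/.XX/..O]: (1,0)[OOX/XXX/..O]+1* (2,0)[OOX/.XX/X.O]+1 (2,1)[OOX/.XX/.XO]+1
p2 O@[OOX/XXX/..O]: (2,0)[OOX/XXX/O.O]-1* (2,1)[OOX/XXX/.OO]-1
p3 X@[OOX/XXX/O.O]: (2,1)[OOX/XXX/OXO]+1*
p4 O@[OOX/XXX/OXO] terminal -1; root [OOX/.XX/..O] d6

value(OOX/.XX/..O, X) = +1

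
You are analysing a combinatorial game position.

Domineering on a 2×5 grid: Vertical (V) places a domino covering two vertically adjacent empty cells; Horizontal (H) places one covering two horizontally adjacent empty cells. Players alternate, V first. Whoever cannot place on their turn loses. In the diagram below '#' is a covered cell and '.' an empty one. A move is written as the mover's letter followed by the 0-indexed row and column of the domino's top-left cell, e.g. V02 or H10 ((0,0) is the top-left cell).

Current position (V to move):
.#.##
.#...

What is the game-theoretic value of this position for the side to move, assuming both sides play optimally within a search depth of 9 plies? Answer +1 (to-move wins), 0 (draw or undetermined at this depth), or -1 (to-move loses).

value(.#.##/.#..., V) = +1

p1 V@[.#.##/.#...]: V00[##.##/##...]-1 V02[.####/.##..]+1*
p2 H@[.####/.##..]: H13[.####/.####]-1*
p3 V@[.####/.####]: V00[#####/#####]+1*
p4 H@[#####/#####] terminal -1; root [.#.##/.#...] d9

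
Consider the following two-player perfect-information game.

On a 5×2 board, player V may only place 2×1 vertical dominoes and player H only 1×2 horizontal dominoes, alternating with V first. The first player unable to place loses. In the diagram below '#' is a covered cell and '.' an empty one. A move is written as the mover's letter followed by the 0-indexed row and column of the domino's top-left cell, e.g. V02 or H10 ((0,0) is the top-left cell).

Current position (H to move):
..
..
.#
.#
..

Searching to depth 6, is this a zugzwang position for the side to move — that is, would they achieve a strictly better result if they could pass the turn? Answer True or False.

p1 H@[../../.#/.#/..]: H00[##/../.#/.#/..]+1* H10[../##/.#/.#/..]+1 H40[../../.#/.#/##]-1
p2 V@[##/../.#/.#/..]: V10[##/#./##/.#/..]-1* V20[##/../##/##/..]-1 V30[##/../.#/##/#.]-1
p3 H@[##/#./##/.#/..]: H40[##/#./##/.#/##]+1*
p4 V@[##/#./##/.#/##] terminal -1; root [../../.#/.#/..] d6
if H skipped the turn, V would face:
~ p1 V@[../../.#/.#/..]: V00[#./#./.#/.#/..]+1* V01[.#/.#/.#/.#/..]+1 V10[../#./##/.#/..]+1 V20[../../##/##/..]-1 V30[../../.#/##/#.]-1
~ p2 H@[#./#./.#/.#/..]: H40[#./#./.#/.#/##]-1*
~ p3 V@[#./#./.#/.#/##]: V01[##/##/.#/.#/##]+1* V20[#./#./##/##/##]+1
~ p4 H@[##/##/.#/.#/##] terminal -1; root [../../.#/.#/..] d6
compare (H): move=+1 vs pass=-1

zugzwang(../../.#/.#/.., H) = False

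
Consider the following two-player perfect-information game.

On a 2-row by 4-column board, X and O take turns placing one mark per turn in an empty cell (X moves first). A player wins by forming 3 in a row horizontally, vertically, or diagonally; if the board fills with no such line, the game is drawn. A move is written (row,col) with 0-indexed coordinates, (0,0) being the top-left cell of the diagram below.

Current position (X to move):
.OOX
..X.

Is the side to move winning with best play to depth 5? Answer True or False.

p1 X@[.OOX/..X.]: (0,0)[XOOX/..X.]+0* (1,0)[.OOX/X.X.]-1 (1,1)[.OOX/.XX.]-1 (1,3)[.OOX/..XX]-1
p2 O@[XOOX/..X.]: (1,0)[XOOX/O.X.]+0* (1,1)[XOOX/.OX.]+0 (1,3)[XOOX/..XO]+0
p3 X@[XOOX/O.X.]: (1,1)[XOOX/OXX.]+0* (1,3)[XOOX/O.XX]+0
p4 O@[XOOX/OXX.]: (1,3)[XOOX/OXXO]+0*
p5 X@[XOOX/OXXO] terminal +0; root [.OOX/..X.] d5

X winning at [.OOX/..X.]: False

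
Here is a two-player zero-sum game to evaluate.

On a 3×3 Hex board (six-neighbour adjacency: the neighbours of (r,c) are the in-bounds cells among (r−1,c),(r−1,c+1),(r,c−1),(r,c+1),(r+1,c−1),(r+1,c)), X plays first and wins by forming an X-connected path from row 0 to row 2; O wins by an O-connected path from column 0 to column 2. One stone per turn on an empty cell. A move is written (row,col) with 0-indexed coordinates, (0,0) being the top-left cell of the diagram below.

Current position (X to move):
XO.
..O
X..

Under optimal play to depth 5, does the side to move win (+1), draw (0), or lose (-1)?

p1 X@[XO./..O/X..]: (0,2)[XOX/..O/X..]+1* (1,0)[XO./X.O/X..]+1 (1,1)[XO./.XO/X..]+1 (2,1)[XO./..O/XX.]-1 (2,2)[XO./..O/X.X]-1
p2 O@[XOX/..O/X..]: (1,0)[XOX/O.O/X..]-1* (1,1)[XOX/.OO/X..]-1 (2,1)[XOX/..O/XO.]-1 (2,2)[XOX/..O/X.O]-1
p3 X@[XOX/O.O/X..]: (1,1)[XOX/OXO/X..]+1* (2,1)[XOX/O.O/XX.]-1 (2,2)[XOX/O.O/X.X]-1
p4 O@[XOX/OXO/X..] terminal -1; root [XO./..O/X..] d5

value(XO./..O/X.., X) = +1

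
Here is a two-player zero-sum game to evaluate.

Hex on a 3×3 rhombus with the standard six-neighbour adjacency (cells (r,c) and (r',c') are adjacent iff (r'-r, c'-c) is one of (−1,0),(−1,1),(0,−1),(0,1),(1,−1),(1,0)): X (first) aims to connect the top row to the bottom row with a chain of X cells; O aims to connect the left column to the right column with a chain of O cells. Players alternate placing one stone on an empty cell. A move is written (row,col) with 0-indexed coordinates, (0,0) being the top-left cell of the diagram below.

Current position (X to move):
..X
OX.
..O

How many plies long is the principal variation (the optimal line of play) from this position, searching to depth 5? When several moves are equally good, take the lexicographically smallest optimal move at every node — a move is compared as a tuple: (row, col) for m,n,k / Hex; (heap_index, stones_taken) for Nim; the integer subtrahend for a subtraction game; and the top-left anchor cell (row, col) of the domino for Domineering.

PV length from [..X/OX./..O]: 5 plies

p1 X@[..X/OX./..O]: (0,0)[X.X/OX./..O]+1* (0,1)[.XX/OX./..O]+1 (1,2)[..X/OXX/..O]+1 (2,0)[..X/OX./X.O]+1 (2,1)[..X/OX./.XO]+1
p2 O@[X.X/OX./..O]: (0,1)[XOX/OX./..O]-1* (1,2)[X.X/OXO/..O]-1 (2,0)[X.X/OX./O.O]-1 (2,1)[X.X/OX./.OO]-1
p3 X@[XOX/OX./..O]: (1,2)[XOX/OXX/..O]+1* (2,0)[XOX/OX./X.O]+1 (2,1)[XOX/OX./.XO]+1
p4 O@[XOX/OXX/..O]: (2,0)[XOX/OXX/O.O]-1* (2,1)[XOX/OXX/.OO]-1
p5 X@[XOX/OXX/O.O]: (2,1)[XOX/OXX/OXO]+1*
p6 O@[XOX/OXX/OXO] terminal -1; root [..X/OX./..O] d5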